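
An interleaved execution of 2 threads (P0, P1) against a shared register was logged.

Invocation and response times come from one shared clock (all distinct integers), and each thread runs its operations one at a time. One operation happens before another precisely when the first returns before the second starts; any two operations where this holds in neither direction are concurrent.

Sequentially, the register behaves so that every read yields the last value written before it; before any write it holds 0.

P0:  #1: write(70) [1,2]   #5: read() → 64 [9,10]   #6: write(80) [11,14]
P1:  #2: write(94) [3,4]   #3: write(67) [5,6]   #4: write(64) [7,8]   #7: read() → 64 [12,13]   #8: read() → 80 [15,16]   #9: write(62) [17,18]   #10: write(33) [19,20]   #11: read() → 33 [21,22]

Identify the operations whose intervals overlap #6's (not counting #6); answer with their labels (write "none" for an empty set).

#6 spans [11,14]; an op avoiding the whole window 11..14 is ordered, any other is concurrent
#1 [1,2]: before
#2 [3,4]: before
#3 [5,6]: before
#4 [7,8]: before
#5 [9,10]: before
#7 [12,13]: concurrent
#8 [15,16]: after
#9 [17,18]: after
#10 [19,20]: after
#11 [21,22]: after

#7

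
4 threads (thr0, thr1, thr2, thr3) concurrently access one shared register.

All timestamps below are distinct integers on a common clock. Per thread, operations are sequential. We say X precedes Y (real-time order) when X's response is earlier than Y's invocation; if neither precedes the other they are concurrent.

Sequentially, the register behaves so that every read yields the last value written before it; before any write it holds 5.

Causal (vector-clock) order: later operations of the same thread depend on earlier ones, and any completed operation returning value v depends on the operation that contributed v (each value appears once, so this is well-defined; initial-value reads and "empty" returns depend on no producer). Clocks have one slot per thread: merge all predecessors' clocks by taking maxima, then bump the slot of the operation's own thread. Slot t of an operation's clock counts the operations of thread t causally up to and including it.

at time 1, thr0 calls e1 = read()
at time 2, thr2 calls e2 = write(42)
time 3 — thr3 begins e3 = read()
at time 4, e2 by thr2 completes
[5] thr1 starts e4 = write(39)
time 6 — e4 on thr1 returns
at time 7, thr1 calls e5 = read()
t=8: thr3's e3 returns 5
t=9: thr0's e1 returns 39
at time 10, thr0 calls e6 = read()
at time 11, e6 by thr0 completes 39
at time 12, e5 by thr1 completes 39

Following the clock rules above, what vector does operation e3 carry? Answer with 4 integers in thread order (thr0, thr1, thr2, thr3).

e3 (invocation 3): nothing precedes it; thr3's component alone gives (0, 0, 0, 1)
e2 (invocation 2): nothing precedes it; thr2's component alone gives (0, 0, 1, 0)
e4 (invocation 5): nothing precedes it; thr1's component alone gives (0, 1, 0, 0)
VC(e5, invoked at 7): max of VC(e4)=(0, 1, 0, 0), then +1 on thread thr1 → (0, 2, 0, 0)
VC(e1, invoked at 1): max of VC(e4)=(0, 1, 0, 0), then +1 on thread thr0 → (1, 1, 0, 0)
VC(e6, invoked at 10): max of VC(e1)=(1, 1, 0, 0), VC(e4)=(0, 1, 0, 0), then +1 on thread thr0 → (2, 1, 0, 0)
target: VC(e3) = (0, 0, 0, 1)

(0, 0, 0, 1)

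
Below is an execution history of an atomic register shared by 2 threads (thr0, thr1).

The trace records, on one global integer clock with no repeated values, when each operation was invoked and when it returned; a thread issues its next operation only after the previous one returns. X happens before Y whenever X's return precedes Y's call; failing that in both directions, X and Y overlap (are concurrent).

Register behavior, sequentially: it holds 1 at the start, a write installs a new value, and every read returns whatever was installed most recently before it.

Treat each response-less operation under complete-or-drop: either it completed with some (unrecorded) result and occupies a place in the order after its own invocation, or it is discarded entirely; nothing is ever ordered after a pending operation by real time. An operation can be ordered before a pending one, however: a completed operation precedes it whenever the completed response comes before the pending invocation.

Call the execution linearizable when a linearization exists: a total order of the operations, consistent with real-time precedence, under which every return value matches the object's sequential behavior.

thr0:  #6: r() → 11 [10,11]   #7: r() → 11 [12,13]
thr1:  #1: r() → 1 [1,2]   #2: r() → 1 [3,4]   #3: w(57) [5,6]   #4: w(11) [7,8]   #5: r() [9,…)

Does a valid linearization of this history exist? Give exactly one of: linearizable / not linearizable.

linearizable

witness order: #1, #2, #3, #4, #5, #6, #7
1. #1 r() → 1, leaving value 1
2. #2 r() → 1, leaving value 1
3. #3 w(57), leaving value 57
4. #4 w(11), leaving value 11
5. #5 r() (pending, included), leaving value 11
6. #6 r() → 11, leaving value 11
7. #7 r() → 11, leaving value 11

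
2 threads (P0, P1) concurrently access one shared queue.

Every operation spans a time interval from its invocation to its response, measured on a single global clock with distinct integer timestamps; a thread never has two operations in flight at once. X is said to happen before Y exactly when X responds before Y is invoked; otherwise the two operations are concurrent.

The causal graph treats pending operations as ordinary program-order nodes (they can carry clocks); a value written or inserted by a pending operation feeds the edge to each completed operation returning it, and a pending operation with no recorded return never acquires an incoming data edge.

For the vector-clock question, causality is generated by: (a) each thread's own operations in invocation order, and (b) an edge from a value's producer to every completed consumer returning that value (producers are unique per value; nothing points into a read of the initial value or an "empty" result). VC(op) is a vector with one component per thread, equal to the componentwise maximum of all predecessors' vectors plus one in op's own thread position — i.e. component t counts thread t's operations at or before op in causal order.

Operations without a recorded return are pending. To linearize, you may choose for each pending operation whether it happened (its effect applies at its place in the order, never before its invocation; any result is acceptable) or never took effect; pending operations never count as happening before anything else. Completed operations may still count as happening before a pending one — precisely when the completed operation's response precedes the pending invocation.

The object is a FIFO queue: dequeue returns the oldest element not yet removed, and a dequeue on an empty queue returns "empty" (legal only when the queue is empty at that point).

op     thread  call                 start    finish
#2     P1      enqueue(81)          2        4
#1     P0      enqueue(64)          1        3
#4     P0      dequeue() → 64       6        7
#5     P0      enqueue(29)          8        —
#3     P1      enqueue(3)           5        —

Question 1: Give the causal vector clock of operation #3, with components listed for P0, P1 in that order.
Answer: (0, 2)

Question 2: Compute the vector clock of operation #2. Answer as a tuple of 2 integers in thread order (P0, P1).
Answer: (0, 1)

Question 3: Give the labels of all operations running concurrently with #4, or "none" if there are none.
Answer: #3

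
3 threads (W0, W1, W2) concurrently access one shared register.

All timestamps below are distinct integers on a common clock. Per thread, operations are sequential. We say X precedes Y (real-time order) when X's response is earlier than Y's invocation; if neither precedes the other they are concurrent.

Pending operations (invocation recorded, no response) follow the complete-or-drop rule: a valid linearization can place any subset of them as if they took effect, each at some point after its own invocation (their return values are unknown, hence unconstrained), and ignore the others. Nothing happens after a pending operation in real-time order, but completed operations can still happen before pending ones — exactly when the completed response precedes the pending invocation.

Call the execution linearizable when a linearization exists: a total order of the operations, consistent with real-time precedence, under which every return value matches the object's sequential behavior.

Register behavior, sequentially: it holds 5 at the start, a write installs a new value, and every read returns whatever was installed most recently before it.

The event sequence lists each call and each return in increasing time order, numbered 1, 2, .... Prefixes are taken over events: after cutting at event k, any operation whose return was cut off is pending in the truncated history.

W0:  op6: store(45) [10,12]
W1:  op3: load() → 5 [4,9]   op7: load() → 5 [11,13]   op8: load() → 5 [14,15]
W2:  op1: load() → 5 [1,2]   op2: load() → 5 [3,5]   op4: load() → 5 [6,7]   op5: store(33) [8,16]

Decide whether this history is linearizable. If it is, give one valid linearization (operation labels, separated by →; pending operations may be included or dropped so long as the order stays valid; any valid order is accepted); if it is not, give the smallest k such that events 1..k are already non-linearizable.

not linearizable — minimal violating prefix: 15 events

prefix check: 1..14 passes, 1..15 fails once op8's time-15 response joins
no legal order exists: 6 real-time-consistent candidates over 7 completed register operations, all rejected
include/drop combinations of the 1 pending operation (op5) were all tried; none helps
take op1, op2, op3, op4, op6, op7, op8 (pending dropped): step 6 already fails, because op7 load() → 5 cannot occur there
take op1, op2, op3, op4, op7, op6, op8 (pending dropped): step 7 already fails, because op8 load() → 5 cannot occur there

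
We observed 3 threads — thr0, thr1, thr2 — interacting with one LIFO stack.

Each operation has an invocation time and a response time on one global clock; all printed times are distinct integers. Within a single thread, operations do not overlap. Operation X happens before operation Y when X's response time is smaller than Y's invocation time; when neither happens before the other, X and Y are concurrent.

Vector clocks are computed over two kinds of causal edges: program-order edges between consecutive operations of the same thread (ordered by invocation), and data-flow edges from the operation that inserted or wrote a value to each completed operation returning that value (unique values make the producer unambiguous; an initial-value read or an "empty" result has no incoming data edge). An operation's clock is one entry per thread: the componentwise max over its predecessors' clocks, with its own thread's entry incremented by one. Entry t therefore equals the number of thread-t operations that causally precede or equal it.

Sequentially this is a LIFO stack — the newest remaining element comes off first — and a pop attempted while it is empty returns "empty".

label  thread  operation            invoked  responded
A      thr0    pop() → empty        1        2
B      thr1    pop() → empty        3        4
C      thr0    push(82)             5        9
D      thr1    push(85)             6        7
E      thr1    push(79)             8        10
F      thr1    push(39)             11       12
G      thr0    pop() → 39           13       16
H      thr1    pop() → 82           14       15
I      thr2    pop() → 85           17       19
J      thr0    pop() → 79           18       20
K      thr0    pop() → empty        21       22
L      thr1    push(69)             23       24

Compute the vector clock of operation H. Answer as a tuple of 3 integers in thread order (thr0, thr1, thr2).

(2, 5, 0)

invoked at 3, B has no predecessors; its own thr1 bump gives (0, 1, 0)
invoked at 1, A has no predecessors; its own thr0 bump gives (1, 0, 0)
from VC(B)=(0, 1, 0), D (invoked 6) maxes components and bumps thr1 → (0, 2, 0)
from VC(A)=(1, 0, 0), C (invoked 5) maxes components and bumps thr0 → (2, 0, 0)
from VC(D)=(0, 2, 0), I (invoked 17) maxes components and bumps thr2 → (0, 2, 1)
from VC(D)=(0, 2, 0), E (invoked 8) maxes components and bumps thr1 → (0, 3, 0)
from VC(E)=(0, 3, 0), F (invoked 11) maxes components and bumps thr1 → (0, 4, 0)
from VC(C)=(2, 0, 0), VC(F)=(0, 4, 0), H (invoked 14) maxes components and bumps thr1 → (2, 5, 0)
from VC(C)=(2, 0, 0), VC(F)=(0, 4, 0), G (invoked 13) maxes components and bumps thr0 → (3, 4, 0)
from VC(H)=(2, 5, 0), L (invoked 23) maxes components and bumps thr1 → (2, 6, 0)
from VC(E)=(0, 3, 0), VC(G)=(3, 4, 0), J (invoked 18) maxes components and bumps thr0 → (4, 4, 0)
from VC(J)=(4, 4, 0), K (invoked 21) maxes components and bumps thr0 → (5, 4, 0)
target: VC(H) = (2, 5, 0)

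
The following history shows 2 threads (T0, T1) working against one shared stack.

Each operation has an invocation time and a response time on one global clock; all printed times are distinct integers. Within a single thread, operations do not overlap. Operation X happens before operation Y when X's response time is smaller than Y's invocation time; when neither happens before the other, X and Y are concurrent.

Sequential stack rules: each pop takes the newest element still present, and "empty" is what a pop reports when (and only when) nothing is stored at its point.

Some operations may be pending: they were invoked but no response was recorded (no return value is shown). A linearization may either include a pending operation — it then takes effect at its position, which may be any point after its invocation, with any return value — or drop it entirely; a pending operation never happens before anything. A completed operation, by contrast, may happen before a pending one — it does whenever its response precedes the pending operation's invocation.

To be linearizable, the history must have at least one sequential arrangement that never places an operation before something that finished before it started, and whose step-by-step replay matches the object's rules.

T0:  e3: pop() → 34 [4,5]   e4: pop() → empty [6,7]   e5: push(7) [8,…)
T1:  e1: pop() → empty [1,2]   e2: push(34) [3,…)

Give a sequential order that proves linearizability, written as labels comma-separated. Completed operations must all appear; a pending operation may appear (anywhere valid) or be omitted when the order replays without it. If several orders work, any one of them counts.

step 1: e1 pop() → empty — stack <>
step 2: e2 push(34) (pending, included) — stack <34>
step 3: e3 pop() → 34 — stack <>
step 4: e4 pop() → empty — stack <>

e1, e2, e3, e4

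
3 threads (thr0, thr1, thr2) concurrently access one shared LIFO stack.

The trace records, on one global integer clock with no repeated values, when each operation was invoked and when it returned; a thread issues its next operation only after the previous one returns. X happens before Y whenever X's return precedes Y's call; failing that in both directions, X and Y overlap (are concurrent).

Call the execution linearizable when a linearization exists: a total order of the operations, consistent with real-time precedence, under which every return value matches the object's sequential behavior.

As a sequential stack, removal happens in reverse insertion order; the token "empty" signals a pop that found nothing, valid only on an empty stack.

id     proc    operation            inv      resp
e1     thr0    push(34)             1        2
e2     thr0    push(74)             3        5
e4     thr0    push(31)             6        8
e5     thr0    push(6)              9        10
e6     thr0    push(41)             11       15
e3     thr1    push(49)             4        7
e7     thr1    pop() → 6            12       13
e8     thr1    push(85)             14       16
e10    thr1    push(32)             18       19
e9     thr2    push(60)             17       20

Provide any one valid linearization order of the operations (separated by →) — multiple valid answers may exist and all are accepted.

1. e1 push(34), leaving stack <34>
2. e2 push(74), leaving stack <34,74>
3. e3 push(49), leaving stack <34,74,49>
4. e4 push(31), leaving stack <34,74,49,31>
5. e5 push(6), leaving stack <34,74,49,31,6>
6. e7 pop() → 6, leaving stack <34,74,49,31>
7. e6 push(41), leaving stack <34,74,49,31,41>
8. e8 push(85), leaving stack <34,74,49,31,41,85>
9. e9 push(60), leaving stack <34,74,49,31,41,85,60>
10. e10 push(32), leaving stack <34,74,49,31,41,85,60,32>

e1 → e2 → e3 → e4 → e5 → e7 → e6 → e8 → e9 → e10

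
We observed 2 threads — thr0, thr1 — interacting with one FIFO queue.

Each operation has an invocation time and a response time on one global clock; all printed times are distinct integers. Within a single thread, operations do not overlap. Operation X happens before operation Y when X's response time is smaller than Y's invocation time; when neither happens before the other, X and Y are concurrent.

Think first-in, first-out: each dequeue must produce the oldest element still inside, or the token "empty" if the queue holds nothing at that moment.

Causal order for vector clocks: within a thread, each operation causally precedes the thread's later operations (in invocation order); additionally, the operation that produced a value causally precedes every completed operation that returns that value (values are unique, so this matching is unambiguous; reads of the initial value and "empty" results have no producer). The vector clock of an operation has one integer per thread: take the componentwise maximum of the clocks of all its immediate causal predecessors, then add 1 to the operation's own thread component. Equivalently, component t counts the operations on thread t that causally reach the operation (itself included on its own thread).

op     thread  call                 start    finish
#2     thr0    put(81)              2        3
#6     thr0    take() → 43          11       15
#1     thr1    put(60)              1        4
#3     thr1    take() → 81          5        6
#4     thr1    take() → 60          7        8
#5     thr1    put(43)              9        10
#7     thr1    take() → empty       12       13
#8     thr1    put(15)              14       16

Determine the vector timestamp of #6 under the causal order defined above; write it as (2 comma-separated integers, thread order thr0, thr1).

(2, 4)

root op #1, invoked 1: fresh clock plus thr1's own tick → (0, 1)
root op #2, invoked 2: fresh clock plus thr0's own tick → (1, 0)
VC(#3, invoked at 5): max of VC(#1)=(0, 1), VC(#2)=(1, 0), then +1 on thread thr1 → (1, 2)
VC(#4, invoked at 7): max of VC(#1)=(0, 1), VC(#3)=(1, 2), then +1 on thread thr1 → (1, 3)
VC(#5, invoked at 9): max of VC(#4)=(1, 3), then +1 on thread thr1 → (1, 4)
VC(#7, invoked at 12): max of VC(#5)=(1, 4), then +1 on thread thr1 → (1, 5)
VC(#6, invoked at 11): max of VC(#2)=(1, 0), VC(#5)=(1, 4), then +1 on thread thr0 → (2, 4)
VC(#8, invoked at 14): max of VC(#7)=(1, 5), then +1 on thread thr1 → (1, 6)
target: VC(#6) = (2, 4)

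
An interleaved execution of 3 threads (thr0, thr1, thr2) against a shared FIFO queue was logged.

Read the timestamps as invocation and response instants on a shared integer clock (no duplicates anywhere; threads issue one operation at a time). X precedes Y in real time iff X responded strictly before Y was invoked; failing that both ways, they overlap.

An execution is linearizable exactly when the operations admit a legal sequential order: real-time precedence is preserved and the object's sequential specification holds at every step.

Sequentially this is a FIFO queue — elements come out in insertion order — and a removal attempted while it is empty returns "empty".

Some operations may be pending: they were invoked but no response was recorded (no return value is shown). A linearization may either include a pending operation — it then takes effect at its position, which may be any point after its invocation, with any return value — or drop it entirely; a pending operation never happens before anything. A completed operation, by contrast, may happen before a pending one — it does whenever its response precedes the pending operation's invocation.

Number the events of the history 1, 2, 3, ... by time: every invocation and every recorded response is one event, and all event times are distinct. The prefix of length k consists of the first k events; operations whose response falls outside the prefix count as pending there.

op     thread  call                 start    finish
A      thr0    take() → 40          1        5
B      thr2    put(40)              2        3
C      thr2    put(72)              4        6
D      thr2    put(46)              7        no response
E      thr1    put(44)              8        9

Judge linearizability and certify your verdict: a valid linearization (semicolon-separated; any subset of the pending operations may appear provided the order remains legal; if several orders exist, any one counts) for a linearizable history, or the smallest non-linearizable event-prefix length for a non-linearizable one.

after step 1 (B put(40)): queue <40>
after step 2 (A take() → 40): queue <>
after step 3 (C put(72)): queue <72>
after step 4 (D put(46) (pending, included)): queue <72,46>
after step 5 (E put(44)): queue <72,46,44>

linearizable — witness: B; A; C; D; E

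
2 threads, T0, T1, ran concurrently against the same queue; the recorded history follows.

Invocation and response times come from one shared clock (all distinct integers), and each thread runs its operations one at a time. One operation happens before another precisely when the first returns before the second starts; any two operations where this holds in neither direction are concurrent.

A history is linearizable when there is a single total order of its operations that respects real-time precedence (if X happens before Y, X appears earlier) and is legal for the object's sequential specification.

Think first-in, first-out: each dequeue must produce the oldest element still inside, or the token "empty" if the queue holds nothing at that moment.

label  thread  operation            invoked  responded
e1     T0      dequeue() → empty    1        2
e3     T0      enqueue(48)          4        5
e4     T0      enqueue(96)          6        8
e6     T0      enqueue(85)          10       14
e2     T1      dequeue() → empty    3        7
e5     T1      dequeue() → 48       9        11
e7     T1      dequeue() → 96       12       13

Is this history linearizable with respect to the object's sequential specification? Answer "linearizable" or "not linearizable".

linearizable

a witness: e1, e2, e3, e4, e5, e6, e7
step 1: e1 dequeue() → empty — queue <>
step 2: e2 dequeue() → empty — queue <>
step 3: e3 enqueue(48) — queue <48>
step 4: e4 enqueue(96) — queue <48,96>
step 5: e5 dequeue() → 48 — queue <96>
step 6: e6 enqueue(85) — queue <96,85>
step 7: e7 dequeue() → 96 — queue <85>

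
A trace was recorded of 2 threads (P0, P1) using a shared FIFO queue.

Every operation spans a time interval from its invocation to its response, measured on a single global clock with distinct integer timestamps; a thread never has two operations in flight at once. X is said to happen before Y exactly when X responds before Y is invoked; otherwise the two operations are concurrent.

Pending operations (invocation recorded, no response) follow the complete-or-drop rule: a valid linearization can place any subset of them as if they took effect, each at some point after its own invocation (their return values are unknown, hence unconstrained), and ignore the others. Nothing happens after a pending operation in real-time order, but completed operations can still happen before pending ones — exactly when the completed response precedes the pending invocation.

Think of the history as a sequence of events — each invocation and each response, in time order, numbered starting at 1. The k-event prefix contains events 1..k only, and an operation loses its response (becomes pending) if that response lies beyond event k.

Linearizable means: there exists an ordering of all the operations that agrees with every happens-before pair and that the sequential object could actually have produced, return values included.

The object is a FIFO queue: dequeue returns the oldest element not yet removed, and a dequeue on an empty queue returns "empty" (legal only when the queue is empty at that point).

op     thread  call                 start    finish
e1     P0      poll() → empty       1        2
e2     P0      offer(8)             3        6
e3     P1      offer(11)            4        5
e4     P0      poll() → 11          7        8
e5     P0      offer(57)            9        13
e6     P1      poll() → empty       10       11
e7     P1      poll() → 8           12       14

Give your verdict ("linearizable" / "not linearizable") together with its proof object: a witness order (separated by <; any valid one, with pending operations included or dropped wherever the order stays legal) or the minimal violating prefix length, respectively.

the violation lands at event 11, e6's response at time 11: events 1..10 linearize, events 1..11 do not
5 completed operations, 2 real-time-consistent orders — every FIFO queue replay fails
no escape via the 1 pending operation (e5): every completion choice fails
one such order, e1, e2, e3, e4, e6 (pending dropped), breaks at step 4 where e4 poll() → 11 is illegal
one such order, e1, e3, e2, e4, e6 (pending dropped), breaks at step 5 where e6 poll() → empty is illegal

not linearizable — minimal violating prefix: 11 events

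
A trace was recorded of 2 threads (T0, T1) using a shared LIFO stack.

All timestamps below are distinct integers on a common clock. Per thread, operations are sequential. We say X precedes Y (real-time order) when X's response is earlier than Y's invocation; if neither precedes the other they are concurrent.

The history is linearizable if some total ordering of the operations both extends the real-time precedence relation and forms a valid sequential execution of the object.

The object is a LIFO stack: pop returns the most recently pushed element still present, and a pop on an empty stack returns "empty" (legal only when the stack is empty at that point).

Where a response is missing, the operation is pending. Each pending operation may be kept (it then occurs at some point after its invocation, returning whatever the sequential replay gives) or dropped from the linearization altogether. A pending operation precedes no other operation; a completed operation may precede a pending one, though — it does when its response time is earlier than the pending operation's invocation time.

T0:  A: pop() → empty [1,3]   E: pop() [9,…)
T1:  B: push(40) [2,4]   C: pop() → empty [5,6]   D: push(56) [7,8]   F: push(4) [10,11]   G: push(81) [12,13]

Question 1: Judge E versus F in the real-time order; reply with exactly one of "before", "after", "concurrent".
Answer: concurrent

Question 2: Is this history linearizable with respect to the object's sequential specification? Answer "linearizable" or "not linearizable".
not linearizable

already the first 6 events (up to C's response at time 6) admit no linearization; the first 5 still do
every one of the 2 real-time-consistent orders over 3 completed LIFO stack ops fails the sequential spec
one such order, A, B, C, breaks at step 3 where C pop() → empty is illegal
one such order, B, A, C, breaks at step 2 where A pop() → empty is illegal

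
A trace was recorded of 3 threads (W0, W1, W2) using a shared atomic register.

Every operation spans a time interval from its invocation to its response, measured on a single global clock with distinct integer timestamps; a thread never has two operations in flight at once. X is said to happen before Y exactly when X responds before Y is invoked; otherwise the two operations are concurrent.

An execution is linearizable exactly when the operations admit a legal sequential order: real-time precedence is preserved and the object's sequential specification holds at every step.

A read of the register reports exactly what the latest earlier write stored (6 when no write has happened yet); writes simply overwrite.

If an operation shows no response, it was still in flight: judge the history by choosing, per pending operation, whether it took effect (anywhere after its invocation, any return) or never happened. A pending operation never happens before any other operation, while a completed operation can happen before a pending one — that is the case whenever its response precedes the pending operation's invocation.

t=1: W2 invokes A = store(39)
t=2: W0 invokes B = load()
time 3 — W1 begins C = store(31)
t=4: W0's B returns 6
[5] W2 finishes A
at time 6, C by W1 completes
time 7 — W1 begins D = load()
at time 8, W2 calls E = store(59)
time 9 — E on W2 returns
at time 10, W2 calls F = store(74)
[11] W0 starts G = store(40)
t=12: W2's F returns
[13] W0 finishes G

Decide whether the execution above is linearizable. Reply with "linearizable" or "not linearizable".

linearizable

a witness: B, A, C, D, E, F, G
after step 1 (B load() → 6): value 6
after step 2 (A store(39)): value 39
after step 3 (C store(31)): value 31
after step 4 (D load() (pending, included)): value 31
after step 5 (E store(59)): value 59
after step 6 (F store(74)): value 74
after step 7 (G store(40)): value 40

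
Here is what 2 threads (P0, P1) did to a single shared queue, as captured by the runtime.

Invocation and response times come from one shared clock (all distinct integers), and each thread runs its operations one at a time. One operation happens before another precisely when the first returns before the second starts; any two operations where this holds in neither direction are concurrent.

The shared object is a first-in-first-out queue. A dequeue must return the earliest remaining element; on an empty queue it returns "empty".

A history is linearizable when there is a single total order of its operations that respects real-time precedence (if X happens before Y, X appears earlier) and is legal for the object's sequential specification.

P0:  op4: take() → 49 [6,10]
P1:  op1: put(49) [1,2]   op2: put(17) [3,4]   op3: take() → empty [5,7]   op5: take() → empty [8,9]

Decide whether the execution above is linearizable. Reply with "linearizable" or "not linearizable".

events 1..6 are fine; event 7 — the response of op3 at time 7 — makes the prefix non-linearizable
exactly one order of the 3 completed ops respects real time; the queue replay fails
no completion choice of the 1 pending operation (op4) rescues it — every subset was tried
one such order, op1, op2, op3 (pending dropped), breaks at step 3 where op3 take() → empty is illegal

not linearizable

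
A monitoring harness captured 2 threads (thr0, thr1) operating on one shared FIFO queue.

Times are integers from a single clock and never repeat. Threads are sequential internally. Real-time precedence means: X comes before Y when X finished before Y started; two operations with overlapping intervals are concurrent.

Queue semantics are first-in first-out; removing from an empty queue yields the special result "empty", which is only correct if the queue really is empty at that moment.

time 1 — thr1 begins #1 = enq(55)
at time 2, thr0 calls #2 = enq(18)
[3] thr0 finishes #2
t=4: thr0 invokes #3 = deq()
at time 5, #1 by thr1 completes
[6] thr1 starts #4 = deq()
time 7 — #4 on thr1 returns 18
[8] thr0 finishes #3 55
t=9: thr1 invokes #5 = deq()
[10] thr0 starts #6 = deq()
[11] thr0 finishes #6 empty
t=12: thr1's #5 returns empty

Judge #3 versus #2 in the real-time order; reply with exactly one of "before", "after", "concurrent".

after

#3 spans [4,8], #2 spans [2,3]
resp(#2)=3 < inv(#3)=4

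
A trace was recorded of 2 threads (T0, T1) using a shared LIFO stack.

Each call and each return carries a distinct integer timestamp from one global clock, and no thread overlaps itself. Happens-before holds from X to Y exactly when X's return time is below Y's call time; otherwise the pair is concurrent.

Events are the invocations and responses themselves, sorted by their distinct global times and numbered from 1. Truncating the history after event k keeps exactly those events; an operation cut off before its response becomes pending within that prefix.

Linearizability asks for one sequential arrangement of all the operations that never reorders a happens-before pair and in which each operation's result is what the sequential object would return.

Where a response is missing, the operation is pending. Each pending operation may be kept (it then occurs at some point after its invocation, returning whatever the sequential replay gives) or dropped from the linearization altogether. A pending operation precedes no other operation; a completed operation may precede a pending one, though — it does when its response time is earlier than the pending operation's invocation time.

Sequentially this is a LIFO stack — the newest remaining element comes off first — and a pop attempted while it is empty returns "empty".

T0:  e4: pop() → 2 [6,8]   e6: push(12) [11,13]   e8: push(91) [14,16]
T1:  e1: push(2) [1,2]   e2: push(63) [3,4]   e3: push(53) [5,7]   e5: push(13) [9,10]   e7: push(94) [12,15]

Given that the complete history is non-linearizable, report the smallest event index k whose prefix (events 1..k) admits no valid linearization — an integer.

one valid order for events 1..7 is e1, e2, e3:
1. e1 push(2), leaving stack <2>
2. e2 push(63), leaving stack <2,63>
3. e3 push(53), leaving stack <2,63,53>
at event 8 (e4's time-8 response) nothing linearizes any more
one such order, e1, e2, e3, e4, breaks at step 4 where e4 pop() → 2 is illegal
one such order, e1, e2, e4, e3, breaks at step 3 where e4 pop() → 2 is illegal

8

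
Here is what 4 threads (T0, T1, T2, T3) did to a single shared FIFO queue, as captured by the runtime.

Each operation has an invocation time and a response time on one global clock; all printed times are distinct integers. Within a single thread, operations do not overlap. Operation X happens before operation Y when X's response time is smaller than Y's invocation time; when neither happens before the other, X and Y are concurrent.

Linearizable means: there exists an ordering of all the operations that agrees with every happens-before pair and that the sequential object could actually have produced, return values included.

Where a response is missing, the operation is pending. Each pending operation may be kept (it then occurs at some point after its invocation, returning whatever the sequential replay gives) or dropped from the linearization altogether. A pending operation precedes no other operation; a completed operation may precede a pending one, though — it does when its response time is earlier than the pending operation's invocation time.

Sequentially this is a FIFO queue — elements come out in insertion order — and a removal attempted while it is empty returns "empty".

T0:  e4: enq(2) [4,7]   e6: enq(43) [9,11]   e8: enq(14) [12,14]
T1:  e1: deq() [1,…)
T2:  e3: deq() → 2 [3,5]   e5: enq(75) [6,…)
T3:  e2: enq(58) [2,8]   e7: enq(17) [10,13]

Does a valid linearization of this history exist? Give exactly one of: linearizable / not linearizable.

a witness: e1, e4, e2, e3, e5, e6, e7, e8
1. e1 deq() (pending, included), leaving queue <>
2. e4 enq(2), leaving queue <2>
3. e2 enq(58), leaving queue <2,58>
4. e3 deq() → 2, leaving queue <58>
5. e5 enq(75) (pending, included), leaving queue <58,75>
6. e6 enq(43), leaving queue <58,75,43>
7. e7 enq(17), leaving queue <58,75,43,17>
8. e8 enq(14), leaving queue <58,75,43,17,14>

linearizable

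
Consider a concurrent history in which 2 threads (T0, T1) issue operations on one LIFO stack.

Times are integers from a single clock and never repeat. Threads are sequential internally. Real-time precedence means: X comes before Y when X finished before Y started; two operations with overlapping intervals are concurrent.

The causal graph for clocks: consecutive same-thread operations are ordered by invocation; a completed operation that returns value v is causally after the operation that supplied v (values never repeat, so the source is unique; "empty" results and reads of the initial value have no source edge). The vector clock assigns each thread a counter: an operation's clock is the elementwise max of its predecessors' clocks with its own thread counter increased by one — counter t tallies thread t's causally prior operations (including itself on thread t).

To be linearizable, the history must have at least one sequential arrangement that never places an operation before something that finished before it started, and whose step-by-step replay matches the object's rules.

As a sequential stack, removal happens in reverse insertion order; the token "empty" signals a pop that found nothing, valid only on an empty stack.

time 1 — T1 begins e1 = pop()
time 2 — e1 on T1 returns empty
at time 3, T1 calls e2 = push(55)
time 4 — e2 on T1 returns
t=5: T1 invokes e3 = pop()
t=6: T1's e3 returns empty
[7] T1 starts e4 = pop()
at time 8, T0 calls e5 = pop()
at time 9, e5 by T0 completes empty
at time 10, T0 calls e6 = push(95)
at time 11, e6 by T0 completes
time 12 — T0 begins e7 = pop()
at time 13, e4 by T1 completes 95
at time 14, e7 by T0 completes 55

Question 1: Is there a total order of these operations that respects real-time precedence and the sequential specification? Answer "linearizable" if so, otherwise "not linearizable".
not linearizable

already the first 6 events (up to e3's response at time 6) admit no linearization; the first 5 still do
the completed operations (3 total) allow one real-time order; the LIFO stack replay rejects it
take e1, e2, e3: step 3 already fails, because e3 pop() → empty cannot occur there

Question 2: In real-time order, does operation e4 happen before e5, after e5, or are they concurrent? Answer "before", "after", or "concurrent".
concurrent

e4 spans [7,13], e5 spans [8,9]
the intervals overlap in both directions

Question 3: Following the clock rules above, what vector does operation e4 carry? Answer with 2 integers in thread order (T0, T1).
(2, 4)

invoked at 1, e1 has no predecessors; its own T1 bump gives (0, 1)
invoked at 8, e5 has no predecessors; its own T0 bump gives (1, 0)
merge at e2 (invoked 3): VC(e1)=(0, 1), own-thread bump on T1 → (0, 2)
merge at e6 (invoked 10): VC(e5)=(1, 0), own-thread bump on T0 → (2, 0)
merge at e3 (invoked 5): VC(e2)=(0, 2), own-thread bump on T1 → (0, 3)
merge at e7 (invoked 12): VC(e2)=(0, 2), VC(e6)=(2, 0), own-thread bump on T0 → (3, 2)
merge at e4 (invoked 7): VC(e3)=(0, 3), VC(e6)=(2, 0), own-thread bump on T1 → (2, 4)
target: VC(e4) = (2, 4)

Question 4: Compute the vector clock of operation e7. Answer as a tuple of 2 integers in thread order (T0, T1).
(3, 2)

VC(e1, invoked at 1): no causal predecessors; +1 on T1 → (0, 1)
VC(e5, invoked at 8): no causal predecessors; +1 on T0 → (1, 0)
from VC(e1)=(0, 1), e2 (invoked 3) maxes components and bumps T1 → (0, 2)
from VC(e5)=(1, 0), e6 (invoked 10) maxes components and bumps T0 → (2, 0)
from VC(e2)=(0, 2), e3 (invoked 5) maxes components and bumps T1 → (0, 3)
from VC(e2)=(0, 2), VC(e6)=(2, 0), e7 (invoked 12) maxes components and bumps T0 → (3, 2)
from VC(e3)=(0, 3), VC(e6)=(2, 0), e4 (invoked 7) maxes components and bumps T1 → (2, 4)
target: VC(e7) = (3, 2)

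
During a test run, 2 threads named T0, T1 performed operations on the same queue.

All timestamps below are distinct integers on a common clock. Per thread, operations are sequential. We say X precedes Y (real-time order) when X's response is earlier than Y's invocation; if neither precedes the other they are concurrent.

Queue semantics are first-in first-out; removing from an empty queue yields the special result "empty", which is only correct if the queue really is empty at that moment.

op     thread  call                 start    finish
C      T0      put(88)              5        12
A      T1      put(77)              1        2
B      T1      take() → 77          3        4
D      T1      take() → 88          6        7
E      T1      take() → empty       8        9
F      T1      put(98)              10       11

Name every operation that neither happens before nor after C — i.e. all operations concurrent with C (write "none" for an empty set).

C spans [5,12]; an op avoiding the whole window 5..12 is ordered, any other is concurrent
A [1,2]: before
B [3,4]: before
D [6,7]: concurrent
E [8,9]: concurrent
F [10,11]: concurrent

D, E, F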